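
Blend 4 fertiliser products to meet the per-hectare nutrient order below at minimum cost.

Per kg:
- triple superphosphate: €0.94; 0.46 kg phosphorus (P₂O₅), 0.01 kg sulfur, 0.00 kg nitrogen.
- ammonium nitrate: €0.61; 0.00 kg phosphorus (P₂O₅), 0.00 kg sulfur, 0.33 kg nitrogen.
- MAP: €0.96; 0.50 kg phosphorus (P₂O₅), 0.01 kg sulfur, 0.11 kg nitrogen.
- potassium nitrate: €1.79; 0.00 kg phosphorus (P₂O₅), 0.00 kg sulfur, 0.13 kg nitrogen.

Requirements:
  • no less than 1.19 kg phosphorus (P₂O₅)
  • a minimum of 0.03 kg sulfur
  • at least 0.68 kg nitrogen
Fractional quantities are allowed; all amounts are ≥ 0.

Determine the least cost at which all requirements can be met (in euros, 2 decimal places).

€3.53

Let x1 = kg of triple superphosphate, x2 = kg of ammonium nitrate, x3 = kg of MAP, x4 = kg of potassium nitrate.
Minimize 0.94x1 + 0.61x2 + 0.96x3 + 1.79x4 subject to:
  0.46x1 + 0.5x3 ≥ 1.19   (phosphorus (P₂O₅))
  0.01x1 + 0.01x3 ≥ 0.03   (sulfur)
  0.33x2 + 0.11x3 + 0.13x4 ≥ 0.68   (nitrogen)
  x1, x2, x3, x4 ≥ 0.
The cheapest feasible vertex uses only ammonium nitrate, MAP; triple superphosphate, potassium nitrate are not used. There the sulfur and nitrogen constraints are tight.
That vertex is x2 = 1.061, x3 = 3.
Hence cost = 0.61·1.061 + 0.96·3 = €3.5272.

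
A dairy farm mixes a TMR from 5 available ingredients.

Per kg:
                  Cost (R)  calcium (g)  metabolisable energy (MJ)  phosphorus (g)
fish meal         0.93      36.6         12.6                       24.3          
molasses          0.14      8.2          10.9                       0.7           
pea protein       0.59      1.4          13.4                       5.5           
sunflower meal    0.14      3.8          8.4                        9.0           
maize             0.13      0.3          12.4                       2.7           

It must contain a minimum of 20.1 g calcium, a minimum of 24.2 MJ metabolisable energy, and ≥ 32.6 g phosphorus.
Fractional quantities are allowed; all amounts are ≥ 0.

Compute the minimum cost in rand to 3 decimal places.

Set it up as a linear program. Let x1 = kg of fish meal, x2 = kg of molasses, x3 = kg of pea protein, x4 = kg of sunflower meal, x5 = kg of maize.
min 0.93x1 + 0.14x2 + 0.59x3 + 0.14x4 + 0.13x5 s.t.:
  36.6x1 + 8.2x2 + 1.4x3 + 3.8x4 + 0.3x5 ≥ 20.1   (calcium)
  12.6x1 + 10.9x2 + 13.4x3 + 8.4x4 + 12.4x5 ≥ 24.2   (metabolisable energy)
  24.3x1 + 0.7x2 + 5.5x3 + 9x4 + 2.7x5 ≥ 32.6   (phosphorus)
  x1, x2, x3, x4, x5 ≥ 0.
The optimal basis is {molasses, sunflower meal}; fish meal, pea protein, maize drop out. The calcium and phosphorus requirements are met with equality.
Optimal quantities: molasses = 0.8015 kg, sunflower meal = 3.56 kg.
Objective = 0.14·0.8015 + 0.14·3.56 = 0.61061.

R0.611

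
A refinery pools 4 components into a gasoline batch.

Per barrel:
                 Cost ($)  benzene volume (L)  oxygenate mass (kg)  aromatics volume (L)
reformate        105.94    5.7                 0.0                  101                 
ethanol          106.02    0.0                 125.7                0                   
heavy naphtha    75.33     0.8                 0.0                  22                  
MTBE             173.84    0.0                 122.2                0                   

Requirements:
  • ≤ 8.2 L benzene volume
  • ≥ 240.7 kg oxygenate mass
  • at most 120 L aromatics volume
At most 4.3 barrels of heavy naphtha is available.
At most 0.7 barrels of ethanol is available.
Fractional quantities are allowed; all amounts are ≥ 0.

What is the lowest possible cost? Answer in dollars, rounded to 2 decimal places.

$291.46

Let x1 = barrels of reformate, x2 = barrels of ethanol, x3 = barrels of heavy naphtha, x4 = barrels of MTBE.
min 105.94x1 + 106.02x2 + 75.33x3 + 173.84x4 with:
  5.7x1 + 0.8x3 ≤ 8.2   (benzene volume)
  125.7x2 + 122.2x4 ≥ 240.7   (oxygenate mass)
  101x1 + 22x3 ≤ 120   (aromatics volume)
  x3 ≤ 4.3
  x2 ≤ 0.7
  x1, x2, x3, x4 ≥ 0.
The minimum-cost mix takes nothing from reformate, heavy naphtha — only ethanol, MTBE. There the oxygenate mass and the ethanol cap constraints are tight.
Solving gives x2 = 0.7, x4 = 1.2497.
Objective = 106.02·0.7 + 173.84·1.2497 = 291.4618.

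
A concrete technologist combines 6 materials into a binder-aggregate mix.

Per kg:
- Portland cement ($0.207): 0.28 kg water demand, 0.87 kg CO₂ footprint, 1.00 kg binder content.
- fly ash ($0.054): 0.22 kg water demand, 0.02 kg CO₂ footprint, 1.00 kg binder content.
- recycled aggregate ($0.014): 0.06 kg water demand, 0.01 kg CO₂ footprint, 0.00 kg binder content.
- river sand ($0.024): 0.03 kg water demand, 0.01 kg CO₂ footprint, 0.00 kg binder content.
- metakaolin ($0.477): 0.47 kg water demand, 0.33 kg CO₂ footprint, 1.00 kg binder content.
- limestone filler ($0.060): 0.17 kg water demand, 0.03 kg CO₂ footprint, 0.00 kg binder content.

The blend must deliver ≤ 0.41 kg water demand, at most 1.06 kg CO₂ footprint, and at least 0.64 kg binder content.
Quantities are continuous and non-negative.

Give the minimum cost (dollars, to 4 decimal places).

$0.0346

Let x1 = kg of Portland cement, x2 = kg of fly ash, x3 = kg of recycled aggregate, x4 = kg of river sand, x5 = kg of metakaolin, x6 = kg of limestone filler.
min 0.207x1 + 0.054x2 + 0.014x3 + 0.024x4 + 0.477x5 + 0.06x6 with:
  0.28x1 + 0.22x2 + 0.06x3 + 0.03x4 + 0.47x5 + 0.17x6 ≤ 0.41   (water demand)
  0.87x1 + 0.02x2 + 0.01x3 + 0.01x4 + 0.33x5 + 0.03x6 ≤ 1.06   (CO₂ footprint)
  1x1 + 1x2 + 1x5 ≥ 0.64   (binder content)
  x1, x2, x3, x4, x5, x6 ≥ 0.
The optimal basis is {fly ash}; Portland cement, recycled aggregate, river sand, metakaolin, limestone filler drop out. There the binder content constraint is tight.
Solving gives x2 = 0.64.
Hence cost = 0.054·0.64 = $0.034560.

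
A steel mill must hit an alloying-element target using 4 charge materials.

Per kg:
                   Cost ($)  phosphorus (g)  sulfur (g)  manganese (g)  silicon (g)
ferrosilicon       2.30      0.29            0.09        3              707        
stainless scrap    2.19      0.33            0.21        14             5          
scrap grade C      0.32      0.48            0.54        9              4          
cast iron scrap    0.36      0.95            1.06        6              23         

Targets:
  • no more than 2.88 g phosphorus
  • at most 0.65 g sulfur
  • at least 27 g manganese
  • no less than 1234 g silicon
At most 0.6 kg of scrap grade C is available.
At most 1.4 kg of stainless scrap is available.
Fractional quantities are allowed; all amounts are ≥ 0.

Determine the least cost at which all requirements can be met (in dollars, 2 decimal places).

Treat it as an LP. Let x1 = kg of ferrosilicon, x2 = kg of stainless scrap, x3 = kg of scrap grade C, x4 = kg of cast iron scrap.
Minimise 2.3x1 + 2.19x2 + 0.32x3 + 0.36x4 subject to:
  0.29x1 + 0.33x2 + 0.48x3 + 0.95x4 ≤ 2.88   (phosphorus)
  0.09x1 + 0.21x2 + 0.54x3 + 1.06x4 ≤ 0.65   (sulfur)
  3x1 + 14x2 + 9x3 + 6x4 ≥ 27   (manganese)
  707x1 + 5x2 + 4x3 + 23x4 ≥ 1234   (silicon)
  x3 ≤ 0.6
  x2 ≤ 1.4
  x1, x2, x3, x4 ≥ 0.
The minimum-cost mix takes nothing from cast iron scrap — only ferrosilicon, stainless scrap, scrap grade C. There the sulfur, manganese, silicon constraints are tight.
Solving gives x1 = 1.734, x2 = 1.292, x3 = 0.4123.
Hence cost = 2.3·1.734 + 2.19·1.292 + 0.32·0.4123 = $6.9496.

$6.95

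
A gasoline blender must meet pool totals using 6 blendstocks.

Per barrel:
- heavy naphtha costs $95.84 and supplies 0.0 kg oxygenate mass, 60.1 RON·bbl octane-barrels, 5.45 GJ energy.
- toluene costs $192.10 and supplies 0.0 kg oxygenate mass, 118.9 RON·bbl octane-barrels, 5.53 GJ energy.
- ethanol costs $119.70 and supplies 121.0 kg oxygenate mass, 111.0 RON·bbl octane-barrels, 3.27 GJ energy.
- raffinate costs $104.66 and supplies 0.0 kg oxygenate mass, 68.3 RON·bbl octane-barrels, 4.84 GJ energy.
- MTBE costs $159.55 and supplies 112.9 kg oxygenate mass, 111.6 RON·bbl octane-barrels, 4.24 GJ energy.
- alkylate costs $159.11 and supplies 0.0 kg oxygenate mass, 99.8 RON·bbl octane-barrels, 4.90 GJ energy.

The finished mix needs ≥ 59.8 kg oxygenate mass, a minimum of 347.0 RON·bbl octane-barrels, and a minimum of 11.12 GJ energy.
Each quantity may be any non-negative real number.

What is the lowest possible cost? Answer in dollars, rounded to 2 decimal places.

Set it up as a linear program. Let x1 = barrels of heavy naphtha, x2 = barrels of toluene, x3 = barrels of ethanol, x4 = barrels of raffinate, x5 = barrels of MTBE, x6 = barrels of alkylate.
Minimise 95.84x1 + 192.1x2 + 119.7x3 + 104.66x4 + 159.55x5 + 159.11x6 s.t.:
  121x3 + 112.9x5 ≥ 59.8   (oxygenate mass)
  60.1x1 + 118.9x2 + 111x3 + 68.3x4 + 111.6x5 + 99.8x6 ≥ 347   (octane-barrels)
  5.45x1 + 5.53x2 + 3.27x3 + 4.84x4 + 4.24x5 + 4.9x6 ≥ 11.12   (energy)
  x1, x2, x3, x4, x5, x6 ≥ 0.
At the optimum only heavy naphtha, ethanol are positive (toluene, raffinate, MTBE, alkylate = 0). There the octane-barrels and energy constraints are tight.
That vertex is x1 = 0.243938, x3 = 2.99405.
Cost = 95.84·0.243938 + 119.7·2.99405 = 381.7668.

$381.77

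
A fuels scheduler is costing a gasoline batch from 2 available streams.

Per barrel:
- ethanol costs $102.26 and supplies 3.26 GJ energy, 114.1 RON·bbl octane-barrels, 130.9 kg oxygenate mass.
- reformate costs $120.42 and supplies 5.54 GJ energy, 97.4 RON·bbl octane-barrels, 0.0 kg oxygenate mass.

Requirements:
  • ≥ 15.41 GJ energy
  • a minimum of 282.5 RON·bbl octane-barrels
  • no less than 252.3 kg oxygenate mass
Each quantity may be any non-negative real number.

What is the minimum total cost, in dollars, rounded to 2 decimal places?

Set it up as a linear program. Let x1 = barrels of ethanol, x2 = barrels of reformate.
Minimize 102.26x1 + 120.42x2 with:
  3.26x1 + 5.54x2 ≥ 15.41   (energy)
  114.1x1 + 97.4x2 ≥ 282.5   (octane-barrels)
  130.9x1 ≥ 252.3   (oxygenate mass)
  x1, x2 ≥ 0.
Both inputs are positive at the optimum. Binding constraints: energy and oxygenate mass.
Solving gives x1 = 1.9274, x2 = 1.6474.
Objective = 102.26·1.9274 + 120.42·1.6474 = 395.4758.

$395.48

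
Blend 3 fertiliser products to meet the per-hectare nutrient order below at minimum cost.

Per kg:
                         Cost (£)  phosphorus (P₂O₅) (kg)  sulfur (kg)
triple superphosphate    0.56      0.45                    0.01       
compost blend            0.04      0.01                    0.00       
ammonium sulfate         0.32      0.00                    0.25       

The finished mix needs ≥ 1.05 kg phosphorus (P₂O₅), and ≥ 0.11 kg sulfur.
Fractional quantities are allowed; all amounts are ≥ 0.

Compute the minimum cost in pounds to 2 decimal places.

This is a linear program. Let x1 = kg of triple superphosphate, x2 = kg of compost blend, x3 = kg of ammonium sulfate.
Minimize 0.56x1 + 0.04x2 + 0.32x3 with:
  0.45x1 + 0.01x2 ≥ 1.05   (phosphorus (P₂O₅))
  0.01x1 + 0.25x3 ≥ 0.11   (sulfur)
  x1, x2, x3 ≥ 0.
The minimum-cost mix takes nothing from compost blend — only triple superphosphate, ammonium sulfate. There the phosphorus (P₂O₅) and sulfur constraints are tight.
Optimal quantities: triple superphosphate = 2.333 kg, ammonium sulfate = 0.3467 kg.
Objective = 0.56·2.333 + 0.32·0.3467 = 1.4174.

£1.42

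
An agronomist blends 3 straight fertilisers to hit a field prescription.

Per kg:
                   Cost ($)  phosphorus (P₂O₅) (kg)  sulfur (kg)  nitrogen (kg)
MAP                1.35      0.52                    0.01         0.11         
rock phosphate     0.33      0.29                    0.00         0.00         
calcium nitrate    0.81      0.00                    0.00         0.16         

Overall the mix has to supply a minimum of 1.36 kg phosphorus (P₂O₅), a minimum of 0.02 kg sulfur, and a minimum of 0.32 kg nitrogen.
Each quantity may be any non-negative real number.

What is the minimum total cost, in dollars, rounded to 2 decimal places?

$3.57

Let x1 = kg of MAP, x2 = kg of rock phosphate, x3 = kg of calcium nitrate.
Minimize 1.35x1 + 0.33x2 + 0.81x3 with:
  0.52x1 + 0.29x2 ≥ 1.36   (phosphorus (P₂O₅))
  0.01x1 ≥ 0.02   (sulfur)
  0.11x1 + 0.16x3 ≥ 0.32   (nitrogen)
  x1, x2, x3 ≥ 0.
The optimal mix uses every input. There the phosphorus (P₂O₅), sulfur, nitrogen constraints are tight.
That vertex is x1 = 2, x2 = 1.103, x3 = 0.625.
Cost = 1.35·2 + 0.33·1.103 + 0.81·0.625 = 3.5702.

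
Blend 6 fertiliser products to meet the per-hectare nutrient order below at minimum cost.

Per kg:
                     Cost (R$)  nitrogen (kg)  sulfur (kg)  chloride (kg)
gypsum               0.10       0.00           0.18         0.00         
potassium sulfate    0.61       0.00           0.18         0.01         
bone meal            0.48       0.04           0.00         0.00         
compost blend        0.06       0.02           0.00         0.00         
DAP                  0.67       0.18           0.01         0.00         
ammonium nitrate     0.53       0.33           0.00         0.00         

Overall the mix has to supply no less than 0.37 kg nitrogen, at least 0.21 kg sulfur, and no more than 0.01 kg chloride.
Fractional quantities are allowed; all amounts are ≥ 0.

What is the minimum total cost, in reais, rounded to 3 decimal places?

Set it up as a linear program. Let x1 = kg of gypsum, x2 = kg of potassium sulfate, x3 = kg of bone meal, x4 = kg of compost blend, x5 = kg of DAP, x6 = kg of ammonium nitrate.
Minimize 0.1x1 + 0.61x2 + 0.48x3 + 0.06x4 + 0.67x5 + 0.53x6 with:
  0.04x3 + 0.02x4 + 0.18x5 + 0.33x6 ≥ 0.37   (nitrogen)
  0.18x1 + 0.18x2 + 0.01x5 ≥ 0.21   (sulfur)
  0.01x2 ≤ 0.01   (chloride)
  x1, x2, x3, x4, x5, x6 ≥ 0.
At the optimum only gypsum, ammonium nitrate are positive (potassium sulfate, bone meal, compost blend, DAP = 0). The nitrogen and sulfur requirements are met with equality.
Solving gives x1 = 1.167, x6 = 1.121.
Objective = 0.1·1.167 + 0.53·1.121 = 0.71083.

R$0.711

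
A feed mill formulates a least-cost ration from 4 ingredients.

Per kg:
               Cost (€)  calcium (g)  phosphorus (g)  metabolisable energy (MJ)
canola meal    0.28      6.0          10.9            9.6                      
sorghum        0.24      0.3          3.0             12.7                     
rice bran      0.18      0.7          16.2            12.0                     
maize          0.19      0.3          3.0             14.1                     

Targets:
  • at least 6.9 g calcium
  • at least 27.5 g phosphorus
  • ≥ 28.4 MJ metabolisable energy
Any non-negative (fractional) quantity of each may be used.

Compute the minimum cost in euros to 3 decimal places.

Let x1 = kg of canola meal, x2 = kg of sorghum, x3 = kg of rice bran, x4 = kg of maize.
min 0.28x1 + 0.24x2 + 0.18x3 + 0.19x4 with:
  6x1 + 0.3x2 + 0.7x3 + 0.3x4 ≥ 6.9   (calcium)
  10.9x1 + 3x2 + 16.2x3 + 3x4 ≥ 27.5   (phosphorus)
  9.6x1 + 12.7x2 + 12x3 + 14.1x4 ≥ 28.4   (metabolisable energy)
  x1, x2, x3, x4 ≥ 0.
The minimum-cost mix takes nothing from sorghum — only canola meal, rice bran, maize. Binding constraints: calcium, phosphorus, metabolisable energy.
So canola meal = 1.016 kg, rice bran = 0.9128 kg, maize = 0.5455 kg.
Hence cost = 0.28·1.016 + 0.18·0.9128 + 0.19·0.5455 = €0.55243.

€0.552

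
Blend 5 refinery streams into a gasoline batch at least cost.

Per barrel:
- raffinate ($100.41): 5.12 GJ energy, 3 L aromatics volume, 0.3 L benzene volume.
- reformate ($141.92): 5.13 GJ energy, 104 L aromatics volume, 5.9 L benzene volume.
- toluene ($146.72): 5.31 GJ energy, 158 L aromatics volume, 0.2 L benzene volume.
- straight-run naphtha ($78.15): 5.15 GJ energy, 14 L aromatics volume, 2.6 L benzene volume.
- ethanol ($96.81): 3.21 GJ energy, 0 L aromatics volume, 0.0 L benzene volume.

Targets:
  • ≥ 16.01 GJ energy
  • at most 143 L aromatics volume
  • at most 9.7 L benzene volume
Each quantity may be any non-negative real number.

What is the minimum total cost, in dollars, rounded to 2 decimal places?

$242.95

Treat it as an LP. Let x1 = barrels of raffinate, x2 = barrels of reformate, x3 = barrels of toluene, x4 = barrels of straight-run naphtha, x5 = barrels of ethanol.
Minimise 100.41x1 + 141.92x2 + 146.72x3 + 78.15x4 + 96.81x5 s.t.:
  5.12x1 + 5.13x2 + 5.31x3 + 5.15x4 + 3.21x5 ≥ 16.01   (energy)
  3x1 + 104x2 + 158x3 + 14x4 ≤ 143   (aromatics volume)
  0.3x1 + 5.9x2 + 0.2x3 + 2.6x4 ≤ 9.7   (benzene volume)
  x1, x2, x3, x4, x5 ≥ 0.
The optimal basis is {straight-run naphtha}; raffinate, reformate, toluene, ethanol drop out. Binding constraint: energy.
So straight-run naphtha = 3.10874 barrels.
Total cost: 78.15·3.10874 = 242.9480.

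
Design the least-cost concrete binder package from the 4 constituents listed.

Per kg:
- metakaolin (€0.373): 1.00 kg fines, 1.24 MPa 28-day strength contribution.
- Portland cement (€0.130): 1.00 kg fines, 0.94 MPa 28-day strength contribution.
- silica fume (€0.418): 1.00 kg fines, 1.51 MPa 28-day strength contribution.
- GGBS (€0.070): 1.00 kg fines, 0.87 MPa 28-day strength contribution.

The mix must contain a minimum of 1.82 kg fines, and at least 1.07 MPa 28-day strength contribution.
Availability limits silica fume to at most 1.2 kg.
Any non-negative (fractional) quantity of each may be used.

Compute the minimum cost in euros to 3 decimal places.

€0.127

Treat it as an LP. Let x1 = kg of metakaolin, x2 = kg of Portland cement, x3 = kg of silica fume, x4 = kg of GGBS.
min 0.373x1 + 0.13x2 + 0.418x3 + 0.07x4 with:
  1x1 + 1x2 + 1x3 + 1x4 ≥ 1.82   (fines)
  1.24x1 + 0.94x2 + 1.51x3 + 0.87x4 ≥ 1.07   (28-day strength contribution)
  x3 ≤ 1.2
  x1, x2, x3, x4 ≥ 0.
The optimal basis is {GGBS}; metakaolin, Portland cement, silica fume drop out. The fines requirement is met with equality.
Solving gives x4 = 1.82.
Hence cost = 0.07·1.82 = €0.12740.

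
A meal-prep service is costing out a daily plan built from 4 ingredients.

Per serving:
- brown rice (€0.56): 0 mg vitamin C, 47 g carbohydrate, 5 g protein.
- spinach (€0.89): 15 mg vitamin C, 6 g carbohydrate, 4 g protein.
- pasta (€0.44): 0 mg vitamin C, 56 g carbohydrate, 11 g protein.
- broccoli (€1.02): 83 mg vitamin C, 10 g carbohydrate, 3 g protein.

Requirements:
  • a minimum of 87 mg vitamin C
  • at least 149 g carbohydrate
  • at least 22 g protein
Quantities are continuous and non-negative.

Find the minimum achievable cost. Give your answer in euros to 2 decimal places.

This is a linear program. Let x1 = servings of brown rice, x2 = servings of spinach, x3 = servings of pasta, x4 = servings of broccoli.
Minimize 0.56x1 + 0.89x2 + 0.44x3 + 1.02x4 subject to:
  15x2 + 83x4 ≥ 87   (vitamin C)
  47x1 + 6x2 + 56x3 + 10x4 ≥ 149   (carbohydrate)
  5x1 + 4x2 + 11x3 + 3x4 ≥ 22   (protein)
  x1, x2, x3, x4 ≥ 0.
The cheapest feasible vertex uses only pasta, broccoli; brown rice, spinach are not used. There the vitamin C and carbohydrate constraints are tight.
That vertex is x3 = 2.474, x4 = 1.048.
Objective = 0.44·2.474 + 1.02·1.048 = 2.1575.

€2.16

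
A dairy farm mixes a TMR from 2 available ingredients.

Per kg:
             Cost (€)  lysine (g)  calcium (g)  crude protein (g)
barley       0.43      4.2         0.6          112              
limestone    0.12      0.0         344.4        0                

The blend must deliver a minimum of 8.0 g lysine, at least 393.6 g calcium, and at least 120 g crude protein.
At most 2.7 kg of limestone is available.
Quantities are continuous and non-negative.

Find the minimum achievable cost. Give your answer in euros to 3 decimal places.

Let x1 = kg of barley, x2 = kg of limestone.
Minimize 0.43x1 + 0.12x2 s.t.:
  4.2x1 ≥ 8   (lysine)
  0.6x1 + 344.4x2 ≥ 393.6   (calcium)
  112x1 ≥ 120   (crude protein)
  x2 ≤ 2.7
  x1, x2 ≥ 0.
Both inputs are positive at the optimum. The lysine and calcium requirements are met with equality.
That vertex is x1 = 1.905, x2 = 1.14.
Cost = 0.43·1.905 + 0.12·1.14 = 0.95595.

€0.956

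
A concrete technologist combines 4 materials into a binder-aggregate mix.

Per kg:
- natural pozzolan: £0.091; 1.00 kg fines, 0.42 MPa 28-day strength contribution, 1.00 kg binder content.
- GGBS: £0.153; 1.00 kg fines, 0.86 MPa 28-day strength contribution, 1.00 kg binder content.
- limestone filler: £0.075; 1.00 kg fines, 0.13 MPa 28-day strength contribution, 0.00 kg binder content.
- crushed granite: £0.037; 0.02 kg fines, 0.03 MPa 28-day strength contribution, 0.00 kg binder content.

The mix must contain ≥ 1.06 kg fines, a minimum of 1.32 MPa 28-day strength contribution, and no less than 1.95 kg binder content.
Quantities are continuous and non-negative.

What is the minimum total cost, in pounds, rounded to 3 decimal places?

Set it up as a linear program. Let x1 = kg of natural pozzolan, x2 = kg of GGBS, x3 = kg of limestone filler, x4 = kg of crushed granite.
Minimize 0.091x1 + 0.153x2 + 0.075x3 + 0.037x4 s.t.:
  1x1 + 1x2 + 1x3 + 0.02x4 ≥ 1.06   (fines)
  0.42x1 + 0.86x2 + 0.13x3 + 0.03x4 ≥ 1.32   (28-day strength contribution)
  1x1 + 1x2 ≥ 1.95   (binder content)
  x1, x2, x3, x4 ≥ 0.
The optimal basis is {natural pozzolan, GGBS}; limestone filler, crushed granite drop out. Binding constraints: 28-day strength contribution and binder content.
Optimal quantities: natural pozzolan = 0.8114 kg, GGBS = 1.139 kg.
Cost = 0.091·0.8114 + 0.153·1.139 = 0.24810.

£0.248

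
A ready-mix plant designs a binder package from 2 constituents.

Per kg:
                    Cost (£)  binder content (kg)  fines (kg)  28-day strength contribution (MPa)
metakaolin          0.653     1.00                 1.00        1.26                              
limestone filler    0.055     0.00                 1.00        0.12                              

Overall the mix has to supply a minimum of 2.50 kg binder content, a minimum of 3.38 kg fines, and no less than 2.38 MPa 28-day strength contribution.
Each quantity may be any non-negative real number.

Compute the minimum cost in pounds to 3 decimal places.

£1.681

Let x1 = kg of metakaolin, x2 = kg of limestone filler.
Minimise 0.653x1 + 0.055x2 s.t.:
  1x1 ≥ 2.5   (binder content)
  1x1 + 1x2 ≥ 3.38   (fines)
  1.26x1 + 0.12x2 ≥ 2.38   (28-day strength contribution)
  x1, x2 ≥ 0.
Both inputs are positive at the optimum. There the binder content and fines constraints are tight.
That vertex is x1 = 2.5, x2 = 0.88.
Total cost: 0.653·2.5 + 0.055·0.88 = 1.68090.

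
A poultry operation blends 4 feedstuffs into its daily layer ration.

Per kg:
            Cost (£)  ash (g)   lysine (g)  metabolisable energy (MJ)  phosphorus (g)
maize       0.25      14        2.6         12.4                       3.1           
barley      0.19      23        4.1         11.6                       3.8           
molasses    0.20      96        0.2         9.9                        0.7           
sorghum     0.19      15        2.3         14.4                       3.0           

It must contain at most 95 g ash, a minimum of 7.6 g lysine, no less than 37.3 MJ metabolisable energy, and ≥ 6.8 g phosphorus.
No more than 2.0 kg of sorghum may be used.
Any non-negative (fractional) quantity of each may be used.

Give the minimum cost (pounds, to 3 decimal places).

Set it up as a linear program. Let x1 = kg of maize, x2 = kg of barley, x3 = kg of molasses, x4 = kg of sorghum.
min 0.25x1 + 0.19x2 + 0.2x3 + 0.19x4 with:
  14x1 + 23x2 + 96x3 + 15x4 ≤ 95   (ash)
  2.6x1 + 4.1x2 + 0.2x3 + 2.3x4 ≥ 7.6   (lysine)
  12.4x1 + 11.6x2 + 9.9x3 + 14.4x4 ≥ 37.3   (metabolisable energy)
  3.1x1 + 3.8x2 + 0.7x3 + 3x4 ≥ 6.8   (phosphorus)
  x4 ≤ 2
  x1, x2, x3, x4 ≥ 0.
The optimal basis is {barley, sorghum}; maize, molasses drop out. The metabolisable energy and the sorghum cap requirements are met with equality.
Optimal quantities: barley = 0.7328 kg, sorghum = 2 kg.
Cost = 0.19·0.7328 + 0.19·2 = 0.51923.

£0.519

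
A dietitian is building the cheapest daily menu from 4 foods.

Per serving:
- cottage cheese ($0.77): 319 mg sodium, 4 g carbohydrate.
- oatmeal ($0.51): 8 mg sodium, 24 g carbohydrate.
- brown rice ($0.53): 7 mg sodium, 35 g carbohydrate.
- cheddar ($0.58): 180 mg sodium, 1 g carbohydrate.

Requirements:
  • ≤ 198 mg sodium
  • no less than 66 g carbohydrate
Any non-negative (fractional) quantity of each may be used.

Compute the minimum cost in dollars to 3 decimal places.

$0.999

This is a linear program. Let x1 = servings of cottage cheese, x2 = servings of oatmeal, x3 = servings of brown rice, x4 = servings of cheddar.
Minimize 0.77x1 + 0.51x2 + 0.53x3 + 0.58x4 s.t.:
  319x1 + 8x2 + 7x3 + 180x4 ≤ 198   (sodium)
  4x1 + 24x2 + 35x3 + 1x4 ≥ 66   (carbohydrate)
  x1, x2, x3, x4 ≥ 0.
At the optimum only brown rice is positive (cottage cheese, oatmeal, cheddar = 0). There the carbohydrate constraint is tight.
That vertex is x3 = 1.8857.
Cost = 0.53·1.8857 = 0.99942.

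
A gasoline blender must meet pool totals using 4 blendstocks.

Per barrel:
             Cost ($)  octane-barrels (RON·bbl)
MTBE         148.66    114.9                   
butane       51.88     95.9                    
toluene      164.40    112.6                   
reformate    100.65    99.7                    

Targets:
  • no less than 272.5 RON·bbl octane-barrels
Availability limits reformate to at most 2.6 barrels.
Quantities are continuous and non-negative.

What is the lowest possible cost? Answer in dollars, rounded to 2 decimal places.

$147.42

Set it up as a linear program. Let x1 = barrels of MTBE, x2 = barrels of butane, x3 = barrels of toluene, x4 = barrels of reformate.
min 148.66x1 + 51.88x2 + 164.4x3 + 100.65x4 s.t.:
  114.9x1 + 95.9x2 + 112.6x3 + 99.7x4 ≥ 272.5   (octane-barrels)
  x4 ≤ 2.6
  x1, x2, x3, x4 ≥ 0.
The cheapest feasible vertex uses only butane; MTBE, toluene, reformate are not used. Binding constraint: octane-barrels.
That vertex is x2 = 2.8415.
Hence cost = 51.88·2.8415 = $147.4170.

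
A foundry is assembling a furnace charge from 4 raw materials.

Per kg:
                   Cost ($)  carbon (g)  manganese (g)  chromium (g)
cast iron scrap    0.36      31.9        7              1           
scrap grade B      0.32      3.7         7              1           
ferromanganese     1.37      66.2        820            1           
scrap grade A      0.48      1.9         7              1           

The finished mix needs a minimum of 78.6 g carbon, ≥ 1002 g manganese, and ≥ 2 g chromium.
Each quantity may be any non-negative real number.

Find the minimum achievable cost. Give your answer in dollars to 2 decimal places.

This is a linear program. Let x1 = kg of cast iron scrap, x2 = kg of scrap grade B, x3 = kg of ferromanganese, x4 = kg of scrap grade A.
Minimise 0.36x1 + 0.32x2 + 1.37x3 + 0.48x4 s.t.:
  31.9x1 + 3.7x2 + 66.2x3 + 1.9x4 ≥ 78.6   (carbon)
  7x1 + 7x2 + 820x3 + 7x4 ≥ 1002   (manganese)
  1x1 + 1x2 + 1x3 + 1x4 ≥ 2   (chromium)
  x1, x2, x3, x4 ≥ 0.
The cheapest feasible vertex uses only scrap grade B, ferromanganese; cast iron scrap, scrap grade A are not used. Binding constraints: manganese and chromium.
Optimal quantities: scrap grade B = 0.7847 kg, ferromanganese = 1.215 kg.
Hence cost = 0.32·0.7847 + 1.37·1.215 = $1.9157.

$1.92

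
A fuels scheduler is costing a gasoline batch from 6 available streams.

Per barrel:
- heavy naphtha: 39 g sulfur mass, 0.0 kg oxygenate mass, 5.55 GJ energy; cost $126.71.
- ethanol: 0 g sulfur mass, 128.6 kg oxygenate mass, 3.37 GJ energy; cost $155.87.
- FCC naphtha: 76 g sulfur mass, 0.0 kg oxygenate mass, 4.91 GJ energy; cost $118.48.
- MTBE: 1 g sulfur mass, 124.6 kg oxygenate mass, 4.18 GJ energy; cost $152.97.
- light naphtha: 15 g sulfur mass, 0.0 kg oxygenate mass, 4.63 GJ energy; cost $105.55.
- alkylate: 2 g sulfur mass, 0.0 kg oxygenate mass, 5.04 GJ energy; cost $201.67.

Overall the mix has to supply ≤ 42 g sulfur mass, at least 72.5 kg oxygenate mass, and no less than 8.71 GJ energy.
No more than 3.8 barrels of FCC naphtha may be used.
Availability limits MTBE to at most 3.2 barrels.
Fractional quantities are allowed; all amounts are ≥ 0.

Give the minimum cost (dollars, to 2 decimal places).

$232.12

Let x1 = barrels of heavy naphtha, x2 = barrels of ethanol, x3 = barrels of FCC naphtha, x4 = barrels of MTBE, x5 = barrels of light naphtha, x6 = barrels of alkylate.
Minimize 126.71x1 + 155.87x2 + 118.48x3 + 152.97x4 + 105.55x5 + 201.67x6 s.t.:
  39x1 + 76x3 + 1x4 + 15x5 + 2x6 ≤ 42   (sulfur mass)
  128.6x2 + 124.6x4 ≥ 72.5   (oxygenate mass)
  5.55x1 + 3.37x2 + 4.91x3 + 4.18x4 + 4.63x5 + 5.04x6 ≥ 8.71   (energy)
  x3 ≤ 3.8
  x4 ≤ 3.2
  x1, x2, x3, x4, x5, x6 ≥ 0.
The minimum-cost mix takes nothing from heavy naphtha, ethanol, FCC naphtha, alkylate — only MTBE, light naphtha. The oxygenate mass and energy requirements are met with equality.
That vertex is x4 = 0.58186, x5 = 1.3559.
Total cost: 152.97·0.58186 + 105.55·1.3559 = 232.1224.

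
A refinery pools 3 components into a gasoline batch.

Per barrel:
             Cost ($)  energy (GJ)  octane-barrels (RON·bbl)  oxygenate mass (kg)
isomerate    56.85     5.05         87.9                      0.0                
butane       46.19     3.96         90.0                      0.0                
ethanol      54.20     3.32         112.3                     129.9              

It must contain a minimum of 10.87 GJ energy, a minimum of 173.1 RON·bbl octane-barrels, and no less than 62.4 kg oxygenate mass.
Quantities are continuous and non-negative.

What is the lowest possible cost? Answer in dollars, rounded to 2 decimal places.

$130.45

Let x1 = barrels of isomerate, x2 = barrels of butane, x3 = barrels of ethanol.
Minimise 56.85x1 + 46.19x2 + 54.2x3 s.t.:
  5.05x1 + 3.96x2 + 3.32x3 ≥ 10.87   (energy)
  87.9x1 + 90x2 + 112.3x3 ≥ 173.1   (octane-barrels)
  129.9x3 ≥ 62.4   (oxygenate mass)
  x1, x2, x3 ≥ 0.
The cheapest feasible vertex uses only isomerate, ethanol; butane is not used. Binding constraints: energy and oxygenate mass.
So isomerate = 1.8367 barrels, ethanol = 0.48037 barrels.
Objective = 56.85·1.8367 + 54.2·0.48037 = 130.4524.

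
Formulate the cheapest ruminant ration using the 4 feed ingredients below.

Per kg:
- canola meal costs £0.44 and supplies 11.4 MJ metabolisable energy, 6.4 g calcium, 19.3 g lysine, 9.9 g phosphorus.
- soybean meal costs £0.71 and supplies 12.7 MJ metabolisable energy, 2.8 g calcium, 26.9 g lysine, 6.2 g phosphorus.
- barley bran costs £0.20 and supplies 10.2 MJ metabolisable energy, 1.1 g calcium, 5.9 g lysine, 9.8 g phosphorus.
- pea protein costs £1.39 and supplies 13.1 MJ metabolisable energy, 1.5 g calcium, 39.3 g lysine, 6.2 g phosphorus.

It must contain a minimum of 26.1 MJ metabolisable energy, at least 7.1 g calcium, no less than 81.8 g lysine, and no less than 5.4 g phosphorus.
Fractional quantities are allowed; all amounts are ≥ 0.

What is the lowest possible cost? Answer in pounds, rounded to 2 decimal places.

£1.86

Let x1 = kg of canola meal, x2 = kg of soybean meal, x3 = kg of barley bran, x4 = kg of pea protein.
Minimise 0.44x1 + 0.71x2 + 0.2x3 + 1.39x4 s.t.:
  11.4x1 + 12.7x2 + 10.2x3 + 13.1x4 ≥ 26.1   (metabolisable energy)
  6.4x1 + 2.8x2 + 1.1x3 + 1.5x4 ≥ 7.1   (calcium)
  19.3x1 + 26.9x2 + 5.9x3 + 39.3x4 ≥ 81.8   (lysine)
  9.9x1 + 6.2x2 + 9.8x3 + 6.2x4 ≥ 5.4   (phosphorus)
  x1, x2, x3, x4 ≥ 0.
The minimum-cost mix takes nothing from soybean meal, barley bran, pea protein — only canola meal. The lysine requirement is met with equality.
Solving gives x1 = 4.238.
Hence cost = 0.44·4.238 = £1.8647.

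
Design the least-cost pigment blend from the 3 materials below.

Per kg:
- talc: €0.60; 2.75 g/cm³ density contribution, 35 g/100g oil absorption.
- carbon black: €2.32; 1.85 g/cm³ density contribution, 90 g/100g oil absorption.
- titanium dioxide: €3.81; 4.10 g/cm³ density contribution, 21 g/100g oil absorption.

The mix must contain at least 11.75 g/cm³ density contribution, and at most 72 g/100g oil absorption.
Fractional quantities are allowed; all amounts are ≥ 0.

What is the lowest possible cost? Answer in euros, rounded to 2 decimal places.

€9.81

This is a linear program. Let x1 = kg of talc, x2 = kg of carbon black, x3 = kg of titanium dioxide.
Minimize 0.6x1 + 2.32x2 + 3.81x3 s.t.:
  2.75x1 + 1.85x2 + 4.1x3 ≥ 11.75   (density contribution)
  35x1 + 90x2 + 21x3 ≤ 72   (oil absorption)
  x1, x2, x3 ≥ 0.
The minimum-cost mix takes nothing from carbon black — only talc, titanium dioxide. There the density contribution and oil absorption constraints are tight.
Solving gives x1 = 0.565, x3 = 2.487.
Hence cost = 0.6·0.565 + 3.81·2.487 = €9.8145.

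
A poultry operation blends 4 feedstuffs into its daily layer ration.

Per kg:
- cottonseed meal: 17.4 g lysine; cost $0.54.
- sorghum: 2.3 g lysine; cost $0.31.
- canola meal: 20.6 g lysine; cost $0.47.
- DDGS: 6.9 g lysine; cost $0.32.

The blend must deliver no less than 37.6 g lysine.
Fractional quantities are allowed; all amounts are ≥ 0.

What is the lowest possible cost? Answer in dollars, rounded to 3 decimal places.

Let x1 = kg of cottonseed meal, x2 = kg of sorghum, x3 = kg of canola meal, x4 = kg of DDGS.
Minimize 0.54x1 + 0.31x2 + 0.47x3 + 0.32x4 with:
  17.4x1 + 2.3x2 + 20.6x3 + 6.9x4 ≥ 37.6   (lysine)
  x1, x2, x3, x4 ≥ 0.
The optimal basis is {canola meal}; cottonseed meal, sorghum, DDGS drop out. Binding constraint: lysine.
So canola meal = 1.825 kg.
Cost = 0.47·1.825 = 0.85775.

$0.858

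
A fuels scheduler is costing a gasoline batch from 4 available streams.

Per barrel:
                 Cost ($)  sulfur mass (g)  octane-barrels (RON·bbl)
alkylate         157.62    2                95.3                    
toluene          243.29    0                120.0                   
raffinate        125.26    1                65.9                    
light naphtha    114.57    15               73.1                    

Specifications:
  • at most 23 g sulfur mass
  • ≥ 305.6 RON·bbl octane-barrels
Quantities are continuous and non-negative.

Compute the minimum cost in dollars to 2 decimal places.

This is a linear program. Let x1 = barrels of alkylate, x2 = barrels of toluene, x3 = barrels of raffinate, x4 = barrels of light naphtha.
min 157.62x1 + 243.29x2 + 125.26x3 + 114.57x4 with:
  2x1 + 1x3 + 15x4 ≤ 23   (sulfur mass)
  95.3x1 + 120x2 + 65.9x3 + 73.1x4 ≥ 305.6   (octane-barrels)
  x1, x2, x3, x4 ≥ 0.
The optimal basis is {alkylate, light naphtha}; toluene, raffinate drop out. The sulfur mass and octane-barrels requirements are met with equality.
So alkylate = 2.2619 barrels, light naphtha = 1.2317 barrels.
Cost = 157.62·2.2619 + 114.57·1.2317 = 497.6365.

$497.64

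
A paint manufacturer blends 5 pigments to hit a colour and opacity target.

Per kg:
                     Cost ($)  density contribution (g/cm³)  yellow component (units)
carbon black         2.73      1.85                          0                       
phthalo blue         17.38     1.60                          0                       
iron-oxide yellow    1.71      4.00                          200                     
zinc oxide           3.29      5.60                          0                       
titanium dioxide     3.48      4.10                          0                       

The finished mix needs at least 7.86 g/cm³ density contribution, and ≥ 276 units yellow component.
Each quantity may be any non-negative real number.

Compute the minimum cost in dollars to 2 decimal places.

Set it up as a linear program. Let x1 = kg of carbon black, x2 = kg of phthalo blue, x3 = kg of iron-oxide yellow, x4 = kg of zinc oxide, x5 = kg of titanium dioxide.
Minimise 2.73x1 + 17.38x2 + 1.71x3 + 3.29x4 + 3.48x5 subject to:
  1.85x1 + 1.6x2 + 4x3 + 5.6x4 + 4.1x5 ≥ 7.86   (density contribution)
  200x3 ≥ 276   (yellow component)
  x1, x2, x3, x4, x5 ≥ 0.
The optimal basis is {iron-oxide yellow}; carbon black, phthalo blue, zinc oxide, titanium dioxide drop out. There the density contribution constraint is tight.
Solving gives x3 = 1.965.
Cost = 1.71·1.965 = 3.3602.

$3.36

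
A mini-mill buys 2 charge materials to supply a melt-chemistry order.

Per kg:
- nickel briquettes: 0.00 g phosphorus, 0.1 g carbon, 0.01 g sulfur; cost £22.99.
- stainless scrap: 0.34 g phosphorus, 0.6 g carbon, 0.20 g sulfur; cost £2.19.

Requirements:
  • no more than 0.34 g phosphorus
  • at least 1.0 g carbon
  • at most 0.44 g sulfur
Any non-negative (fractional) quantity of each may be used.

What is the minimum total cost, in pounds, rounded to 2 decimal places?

Let x1 = kg of nickel briquettes, x2 = kg of stainless scrap.
min 22.99x1 + 2.19x2 subject to:
  0.34x2 ≤ 0.34   (phosphorus)
  0.1x1 + 0.6x2 ≥ 1   (carbon)
  0.01x1 + 0.2x2 ≤ 0.44   (sulfur)
  x1, x2 ≥ 0.
Both inputs are positive at the optimum. The phosphorus and carbon requirements are met with equality.
Optimal quantities: nickel briquettes = 4 kg, stainless scrap = 1 kg.
Cost = 22.99·4 + 2.19·1 = 94.1500.

£94.15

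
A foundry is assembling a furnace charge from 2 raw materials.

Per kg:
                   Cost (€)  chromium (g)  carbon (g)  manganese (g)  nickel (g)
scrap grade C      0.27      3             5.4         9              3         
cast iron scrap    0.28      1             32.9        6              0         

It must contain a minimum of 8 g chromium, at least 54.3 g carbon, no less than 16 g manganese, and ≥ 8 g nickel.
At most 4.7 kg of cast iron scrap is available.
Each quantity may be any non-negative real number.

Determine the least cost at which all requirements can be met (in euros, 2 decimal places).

€1.06

This is a linear program. Let x1 = kg of scrap grade C, x2 = kg of cast iron scrap.
min 0.27x1 + 0.28x2 subject to:
  3x1 + 1x2 ≥ 8   (chromium)
  5.4x1 + 32.9x2 ≥ 54.3   (carbon)
  9x1 + 6x2 ≥ 16   (manganese)
  3x1 ≥ 8   (nickel)
  x2 ≤ 4.7
  x1, x2 ≥ 0.
Both inputs are positive at the optimum. The carbon and nickel requirements are met with equality.
Solving gives x1 = 2.667, x2 = 1.213.
Objective = 0.27·2.667 + 0.28·1.213 = 1.0597.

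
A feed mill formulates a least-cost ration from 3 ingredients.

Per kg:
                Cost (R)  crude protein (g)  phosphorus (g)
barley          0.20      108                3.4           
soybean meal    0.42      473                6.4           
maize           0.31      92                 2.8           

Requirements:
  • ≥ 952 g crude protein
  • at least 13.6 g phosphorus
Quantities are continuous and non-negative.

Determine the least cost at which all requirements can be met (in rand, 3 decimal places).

R0.884

Treat it as an LP. Let x1 = kg of barley, x2 = kg of soybean meal, x3 = kg of maize.
Minimize 0.2x1 + 0.42x2 + 0.31x3 with:
  108x1 + 473x2 + 92x3 ≥ 952   (crude protein)
  3.4x1 + 6.4x2 + 2.8x3 ≥ 13.6   (phosphorus)
  x1, x2, x3 ≥ 0.
The cheapest feasible vertex uses only barley, soybean meal; maize is not used. There the crude protein and phosphorus constraints are tight.
Solving gives x1 = 0.3708, x2 = 1.928.
Hence cost = 0.2·0.3708 + 0.42·1.928 = R0.88392.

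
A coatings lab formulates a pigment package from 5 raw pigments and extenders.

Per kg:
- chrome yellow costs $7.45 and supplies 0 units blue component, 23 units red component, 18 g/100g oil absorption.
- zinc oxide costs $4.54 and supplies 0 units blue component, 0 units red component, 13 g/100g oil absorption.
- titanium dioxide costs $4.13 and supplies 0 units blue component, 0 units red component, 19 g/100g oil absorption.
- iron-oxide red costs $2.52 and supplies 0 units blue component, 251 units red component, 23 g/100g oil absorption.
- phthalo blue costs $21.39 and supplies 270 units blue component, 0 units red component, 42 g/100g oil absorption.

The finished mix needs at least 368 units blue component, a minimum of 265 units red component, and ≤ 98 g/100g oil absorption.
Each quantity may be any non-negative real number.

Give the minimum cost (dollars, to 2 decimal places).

Treat it as an LP. Let x1 = kg of chrome yellow, x2 = kg of zinc oxide, x3 = kg of titanium dioxide, x4 = kg of iron-oxide red, x5 = kg of phthalo blue.
Minimise 7.45x1 + 4.54x2 + 4.13x3 + 2.52x4 + 21.39x5 with:
  270x5 ≥ 368   (blue component)
  23x1 + 251x4 ≥ 265   (red component)
  18x1 + 13x2 + 19x3 + 23x4 + 42x5 ≤ 98   (oil absorption)
  x1, x2, x3, x4, x5 ≥ 0.
At the optimum only iron-oxide red, phthalo blue are positive (chrome yellow, zinc oxide, titanium dioxide = 0). Binding constraints: blue component and red component.
Solving gives x4 = 1.05578, x5 = 1.36296.
Cost = 2.52·1.05578 + 21.39·1.36296 = 31.8143.

$31.81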